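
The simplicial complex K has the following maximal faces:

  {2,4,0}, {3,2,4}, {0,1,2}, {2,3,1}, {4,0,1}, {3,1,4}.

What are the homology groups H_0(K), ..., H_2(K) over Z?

Fix the vertex order 0 < 1 < 2 < 3 < 4 and write every simplex with vertices in increasing order. Then dim K = 2 and the simplices of K are:

  0-simplices (5): [0], [1], [2], [3], [4]
  1-simplices (9): [0,1], [0,2], [0,4], [1,2], [1,3], [1,4], [2,3], [2,4], [3,4]
  2-simplices (6): [0,1,2], [0,1,4], [0,2,4], [1,2,3], [1,3,4], [2,3,4]

so the chain groups are C_0 ≅ Z^5, C_1 ≅ Z^9, C_2 ≅ Z^6.

∂_1: C_1 → C_0 is given by ∂[p,q] = [q] − [p]. For instance
  ∂[1,3] = [3] − [1].
This gives a 5×9 integer matrix of rank 4; reducing to Smith normal form yields diagonal entries (1,1,1,1).

The boundary map ∂_2: C_2 → C_1 acts by ∂[p,q,r] = [q,r] − [p,r] + [p,q]. For instance
  ∂[2,3,4] = [3,4] − [2,4] + [2,3],
  ∂[0,1,4] = [1,4] − [0,4] + [0,1].
The resulting 9×6 matrix has rank 5, and its Smith normal form has invariant factors (1,1,1,1,1).

Computing H_k = (kernel of ∂_k) / (image of ∂_{k+1}):

  H_0: rank C_0 − rank ∂_1 = 5 − 4 = 1, and the invariant factors of ∂_1 are all 1, so H_0 = Z.
  H_1: rank ker ∂_1 − rank ∂_2 = (9 − 4) − 5 = 0, and the invariant factors of ∂_2 are all 1, so H_1 = 0.
  H_2: rank ker ∂_2 − rank ∂_3 = (6 − 5) − 0 = 1, and there is no ∂_3, so H_2 = Z.

As a check, the Euler characteristic is 5 − 9 + 6 = 2, which agrees with 1 − 0 + 1 = 2.

H_0 ≅ Z,  H_1 = 0,  H_2 ≅ Z.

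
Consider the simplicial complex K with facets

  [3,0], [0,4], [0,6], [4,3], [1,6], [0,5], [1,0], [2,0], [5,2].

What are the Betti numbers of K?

Take the total order 0 < 1 < 2 < 3 < 4 < 5 < 6 on the vertex set. Then K (dimension 1) consists of the simplices:

  0-simplices (7): [0], [1], [2], [3], [4], [5], [6]
  1-simplices (9): [0,1], [0,2], [0,3], [0,4], [0,5], [0,6], [1,6], [2,5], [3,4]

so the chain groups are C_0 ≅ Z^7, C_1 ≅ Z^9.

Boundary ∂_1: C_1 → C_0 sends each edge [p,q] (with p < q) to q − p. For instance
  ∂[1,6] = [6] − [1].
The resulting 7×9 matrix has rank 6, and its Smith normal form has invariant factors (1,1,1,1,1,1).

Computing H_k = (kernel of ∂_k) / (image of ∂_{k+1}):

  H_0: rank C_0 − rank ∂_1 = 7 − 6 = 1, and the invariant factors of ∂_1 are all 1, so H_0 = Z.
  H_1: rank ker ∂_1 − rank ∂_2 = (9 − 6) − 0 = 3, and there is no ∂_2, so H_1 = Z^3.

Hence the Betti numbers are b_0 = 1, b_1 = 3.

b_0 = 1, b_1 = 3.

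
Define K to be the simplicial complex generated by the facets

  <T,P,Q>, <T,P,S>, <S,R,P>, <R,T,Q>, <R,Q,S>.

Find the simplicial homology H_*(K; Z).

H_0 = Z,  H_1 = Z,  H_2 = 0.

Fix the vertex order P < Q < R < S < T and write every simplex with vertices in increasing order. Then dim K = 2 and the simplices of K are:

  0-simplices (5): P, Q, R, S, T
  1-simplices (10): PQ, PR, PS, PT, QR, QS, QT, RS, RT, ST
  2-simplices (5): PQT, PRS, PST, QRS, QRT

giving chain groups C_0 ≅ Z^5, C_1 ≅ Z^10, C_2 ≅ Z^5.

Boundary ∂_1: C_1 → C_0 is given by ∂[p,q] = [q] − [p]. For instance
  ∂PQ = Q − P.
The resulting 5×10 matrix has rank 4, and its Smith normal form has invariant factors (1,1,1,1).

∂_2: C_2 → C_1 maps a triangle to the signed sum of its edges. For instance
  ∂PRS = RS − PS + PR,
  ∂PQT = QT − PT + PQ.
This gives a 10×5 integer matrix of rank 5; reducing to Smith normal form yields diagonal entries (1,1,1,1,1).

Computing H_k = (kernel of ∂_k) / (image of ∂_{k+1}):

  H_0: rank C_0 − rank ∂_1 = 5 − 4 = 1, and the invariant factors of ∂_1 are all 1, so H_0 ≅ Z.
  H_1: rank ker ∂_1 − rank ∂_2 = (10 − 4) − 5 = 1, and the invariant factors of ∂_2 are all 1, so H_1 ≅ Z.
  H_2: rank ker ∂_2 − rank ∂_3 = (5 − 5) − 0 = 0, and there is no ∂_3, so H_2 ≅ 0.

As a check, the Euler characteristic is 5 − 10 + 5 = 0, which agrees with 1 − 1 + 0 = 0.
(K is a triangulation of the Möbius band.)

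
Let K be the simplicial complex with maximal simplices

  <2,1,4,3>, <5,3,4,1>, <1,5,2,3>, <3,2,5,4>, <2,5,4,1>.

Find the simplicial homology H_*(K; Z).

We work with the vertex ordering 1 < 2 < 3 < 4 < 5. The simplices of K, each written with vertices in increasing order, are:

  0-simplices (5): [1], [2], [3], [4], [5]
  1-simplices (10): [1,2], [1,3], [1,4], [1,5], [2,3], [2,4], [2,5], [3,4], [3,5], [4,5]
  2-simplices (10): [1,2,3], [1,2,4], [1,2,5], [1,3,4], [1,3,5], [1,4,5], [2,3,4], [2,3,5], [2,4,5], [3,4,5]
  3-simplices (5): [1,2,3,4], [1,2,3,5], [1,2,4,5], [1,3,4,5], [2,3,4,5]

giving chain groups C_0 ≅ Z^5, C_1 ≅ Z^10, C_2 ≅ Z^10, C_3 ≅ Z^5.

The boundary map ∂_1: C_1 → C_0 sends each edge [p,q] (with p < q) to q − p. For instance
  ∂[1,2] = [2] − [1].
The 5×10 boundary matrix has rank 4 and Smith normal form diag(1,1,1,1).

The boundary map ∂_2: C_2 → C_1 acts by ∂[p,q,r] = [q,r] − [p,r] + [p,q]. For instance
  ∂[2,4,5] = [4,5] − [2,5] + [2,4],
  ∂[1,2,4] = [2,4] − [1,4] + [1,2].
As a 10×10 matrix over Z this has rank 6, with invariant factors (1,1,1,1,1,1).

∂_3: C_3 → C_2 sends each 3-simplex σ to the alternating sum Σ_i (−1)^i (σ with its i-th vertex removed). For instance
  ∂[1,3,4,5] = [3,4,5] − [1,4,5] + [1,3,5] − [1,3,4],
  ∂[1,2,4,5] = [2,4,5] − [1,4,5] + [1,2,5] − [1,2,4].
The 10×5 boundary matrix has rank 4 and Smith normal form diag(1,1,1,1).

Now H_k = ker ∂_k / im ∂_{k+1}, so:

  H_0: rank C_0 − rank ∂_1 = 5 − 4 = 1, and the invariant factors of ∂_1 are all 1, so H_0 = Z.
  H_1: rank ker ∂_1 − rank ∂_2 = (10 − 4) − 6 = 0, and the invariant factors of ∂_2 are all 1, so H_1 = 0.
  H_2: rank ker ∂_2 − rank ∂_3 = (10 − 6) − 4 = 0, and the invariant factors of ∂_3 are all 1, so H_2 = 0.
  H_3: rank ker ∂_3 − rank ∂_4 = (5 − 4) − 0 = 1, and there is no ∂_4, so H_3 = Z.

H_0 ≅ Z,  H_1 = 0,  H_2 = 0,  H_3 ≅ Z.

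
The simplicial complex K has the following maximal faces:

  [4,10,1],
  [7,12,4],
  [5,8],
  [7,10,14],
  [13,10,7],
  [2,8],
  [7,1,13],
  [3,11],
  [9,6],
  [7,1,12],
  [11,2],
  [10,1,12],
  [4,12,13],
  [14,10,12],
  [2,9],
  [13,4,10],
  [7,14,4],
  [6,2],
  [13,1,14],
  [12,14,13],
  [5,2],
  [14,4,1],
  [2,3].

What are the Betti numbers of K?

b_0 = 2, b_1 = 5, b_2 = 1.

Order the vertices as 1 < 2 < 3 < 4 < 5 < 6 < 7 < 8 < 9 < 10 < 11 < 12 < 13 < 14. Listing each simplex with vertices in this order, K has dimension 2 with simplices:

  0-simplices (14): [1], [2], [3], [4], [5], [6], [7], [8], [9], [10], [11], [12], [13], [14]
  1-simplices (30): (30 of them)
  2-simplices (14): [1,4,10], [1,4,14], [1,7,12], [1,7,13], [1,10,12], [1,13,14], [4,7,12], [4,7,14], [4,10,13], [4,12,13], [7,10,13], [7,10,14], [10,12,14], [12,13,14]

giving chain groups C_0 ≅ Z^14, C_1 ≅ Z^30, C_2 ≅ Z^14.

∂_1: C_1 → C_0 maps an edge to its endpoints' difference, ∂[p,q] = q − p.
As a 14×30 matrix over Z this has rank 12, with invariant factors (1,1,1,1,1,1,1,1,1,1,1,1).

∂_2: C_2 → C_1 maps a triangle to the signed sum of its edges. For instance
  ∂[7,10,14] = [10,14] − [7,14] + [7,10],
  ∂[10,12,14] = [12,14] − [10,14] + [10,12].
The resulting 30×14 matrix has rank 13, and its Smith normal form has invariant factors (1,1,1,1,1,1,1,1,1,1,1,1,1).

Computing H_k = (kernel of ∂_k) / (image of ∂_{k+1}):

  H_0: rank C_0 − rank ∂_1 = 14 − 12 = 2, and the invariant factors of ∂_1 are all 1, so H_0 ≅ Z^2.
  H_1: rank ker ∂_1 − rank ∂_2 = (30 − 12) − 13 = 5, and the invariant factors of ∂_2 are all 1, so H_1 ≅ Z^5.
  H_2: rank ker ∂_2 − rank ∂_3 = (14 − 13) − 0 = 1, and there is no ∂_3, so H_2 ≅ Z.

As a check, the Euler characteristic is 14 − 30 + 14 = -2, which agrees with 2 − 5 + 1 = -2.

Hence the Betti numbers are b_0 = 2, b_1 = 5, b_2 = 1.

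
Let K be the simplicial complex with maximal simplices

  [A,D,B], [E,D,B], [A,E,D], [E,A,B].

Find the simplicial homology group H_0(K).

H_0 = Z.

Take the total order A < B < D < E on the vertex set. Then K (dimension 2) consists of the simplices:

  0-simplices (4): A, B, D, E
  1-simplices (6): AB, AD, AE, BD, BE, DE
  2-simplices (4): ABD, ABE, ADE, BDE

Hence C_0 ≅ Z^4, C_1 ≅ Z^6, C_2 ≅ Z^4.

∂_1: C_1 → C_0 sends each edge [p,q] (with p < q) to q − p.
This gives a 4×6 integer matrix of rank 3; reducing to Smith normal form yields diagonal entries (1,1,1).

Boundary ∂_2: C_2 → C_1 sends each 2-simplex [p,q,r] to [q,r] − [p,r] + [p,q]. For instance
  ∂ABE = BE − AE + AB,
  ∂BDE = DE − BE + BD.
The 6×4 boundary matrix has rank 3 and Smith normal form diag(1,1,1).

From H_k ≅ ker(∂_k) / im(∂_{k+1}) we obtain:

  H_0: rank C_0 − rank ∂_1 = 4 − 3 = 1, and the invariant factors of ∂_1 are all 1, so H_0 ≅ Z.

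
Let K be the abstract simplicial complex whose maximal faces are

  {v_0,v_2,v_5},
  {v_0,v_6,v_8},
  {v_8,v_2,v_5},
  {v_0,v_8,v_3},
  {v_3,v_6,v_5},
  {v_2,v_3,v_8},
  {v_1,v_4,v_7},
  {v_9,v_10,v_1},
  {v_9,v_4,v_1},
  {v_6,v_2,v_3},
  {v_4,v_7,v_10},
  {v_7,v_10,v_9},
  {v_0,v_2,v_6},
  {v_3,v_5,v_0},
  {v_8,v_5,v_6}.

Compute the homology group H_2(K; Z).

Take the total order v_0 < v_1 < v_2 < v_3 < v_4 < v_5 < v_6 < v_7 < v_8 < v_9 < v_10 on the vertex set. Then K (dimension 2) consists of the simplices:

  0-simplices (11): [v_0], [v_1], [v_2], [v_3], [v_4], [v_5], [v_6], [v_7], [v_8], [v_9], [v_10]
  1-simplices (25): (25 of them)
  2-simplices (15): (15 of them)

giving chain groups C_0 ≅ Z^11, C_1 ≅ Z^25, C_2 ≅ Z^15.

The boundary map ∂_1: C_1 → C_0 maps an edge to its endpoints' difference, ∂[p,q] = q − p. For instance
  ∂[v_5,v_6] = [v_6] − [v_5].
The 11×25 boundary matrix has rank 9 and Smith normal form diag(1,1,1,1,1,1,1,1,1).

∂_2: C_2 → C_1 acts by ∂[p,q,r] = [q,r] − [p,r] + [p,q]. For instance
  ∂[v_0,v_2,v_6] = [v_2,v_6] − [v_0,v_6] + [v_0,v_2],
  ∂[v_1,v_9,v_10] = [v_9,v_10] − [v_1,v_10] + [v_1,v_9].
As a 25×15 matrix over Z this has rank 15, with invariant factors (1,1,1,1,1,1,1,1,1,1,1,1,1,1,2).

Now H_k = ker ∂_k / im ∂_{k+1}, so:

  H_2: rank ker ∂_2 − rank ∂_3 = (15 − 15) − 0 = 0, and there is no ∂_3, so H_2 ≅ 0.

H_2 ≅ 0.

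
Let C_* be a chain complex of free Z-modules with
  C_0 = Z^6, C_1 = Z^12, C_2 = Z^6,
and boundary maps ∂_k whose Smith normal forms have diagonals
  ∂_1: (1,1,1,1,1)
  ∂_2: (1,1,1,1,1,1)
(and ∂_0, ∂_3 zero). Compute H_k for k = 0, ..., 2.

H_0 = Z,  H_1 = Z,  H_2 = 0.

H_0: b_0 = 6 − 0 − 5 = 1; torsion from ∂_1 factors > 1: none. So H_0 = Z.
H_1: b_1 = 12 − 5 − 6 = 1; torsion from ∂_2 factors > 1: none. So H_1 = Z.
H_2: b_2 = 6 − 6 − 0 = 0; torsion from ∂_3 factors > 1: none. So H_2 = 0.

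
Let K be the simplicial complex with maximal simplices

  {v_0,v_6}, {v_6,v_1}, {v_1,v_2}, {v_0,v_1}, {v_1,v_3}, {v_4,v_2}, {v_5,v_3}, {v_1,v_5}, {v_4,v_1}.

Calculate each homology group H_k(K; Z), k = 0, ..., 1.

H_0 ≅ Z,  H_1 ≅ Z^3.

We work with the vertex ordering v_0 < v_1 < v_2 < v_3 < v_4 < v_5 < v_6. The simplices of K, each written with vertices in increasing order, are:

  0-simplices (7): [v_0], [v_1], [v_2], [v_3], [v_4], [v_5], [v_6]
  1-simplices (9): [v_0,v_1], [v_0,v_6], [v_1,v_2], [v_1,v_3], [v_1,v_4], [v_1,v_5], [v_1,v_6], [v_2,v_4], [v_3,v_5]

so the chain groups are C_0 ≅ Z^7, C_1 ≅ Z^9.

Boundary ∂_1: C_1 → C_0 is given by ∂[p,q] = [q] − [p]. For instance
  ∂[v_1,v_2] = [v_2] − [v_1].
The resulting 7×9 matrix has rank 6, and its Smith normal form has invariant factors (1,1,1,1,1,1).

Computing H_k = (kernel of ∂_k) / (image of ∂_{k+1}):

  H_0: rank C_0 − rank ∂_1 = 7 − 6 = 1, and the invariant factors of ∂_1 are all 1, so H_0 ≅ Z.
  H_1: rank ker ∂_1 − rank ∂_2 = (9 − 6) − 0 = 3, and there is no ∂_2, so H_1 ≅ Z^3.

As a check, the Euler characteristic is 7 − 9 = -2, which agrees with 1 − 3 = -2.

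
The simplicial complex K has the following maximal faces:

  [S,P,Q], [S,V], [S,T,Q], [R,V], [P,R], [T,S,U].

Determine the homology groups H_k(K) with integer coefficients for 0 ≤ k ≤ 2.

Order the vertices as P < Q < R < S < T < U < V. Listing each simplex with vertices in this order, K has dimension 2 with simplices:

  0-simplices (7): P, Q, R, S, T, U, V
  1-simplices (10): PQ, PR, PS, QS, QT, RV, ST, SU, SV, TU
  2-simplices (3): PQS, QST, STU

so the chain groups are C_0 ≅ Z^7, C_1 ≅ Z^10, C_2 ≅ Z^3.

∂_1: C_1 → C_0 maps an edge to its endpoints' difference, ∂[p,q] = q − p. For instance
  ∂QS = S − Q.
As a 7×10 matrix over Z this has rank 6, with invariant factors (1,1,1,1,1,1).

∂_2: C_2 → C_1 maps a triangle to the signed sum of its edges. For instance
  ∂PQS = QS − PS + PQ,
  ∂STU = TU − SU + ST.
The resulting 10×3 matrix has rank 3, and its Smith normal form has invariant factors (1,1,1).

Computing H_k = (kernel of ∂_k) / (image of ∂_{k+1}):

  H_0: rank C_0 − rank ∂_1 = 7 − 6 = 1, and the invariant factors of ∂_1 are all 1, so H_0 ≅ Z.
  H_1: rank ker ∂_1 − rank ∂_2 = (10 − 6) − 3 = 1, and the invariant factors of ∂_2 are all 1, so H_1 ≅ Z.
  H_2: rank ker ∂_2 − rank ∂_3 = (3 − 3) − 0 = 0, and there is no ∂_3, so H_2 ≅ 0.

H_0 ≅ Z,  H_1 ≅ Z,  H_2 = 0.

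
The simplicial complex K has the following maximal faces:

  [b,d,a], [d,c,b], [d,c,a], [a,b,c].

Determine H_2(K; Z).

We work with the vertex ordering a < b < c < d. The simplices of K, each written with vertices in increasing order, are:

  0-simplices (4): a, b, c, d
  1-simplices (6): ab, ac, ad, bc, bd, cd
  2-simplices (4): abc, abd, acd, bcd

giving chain groups C_0 ≅ Z^4, C_1 ≅ Z^6, C_2 ≅ Z^4.

Boundary ∂_1: C_1 → C_0 maps an edge to its endpoints' difference, ∂[p,q] = q − p. For instance
  ∂ab = b − a.
This gives a 4×6 integer matrix of rank 3; reducing to Smith normal form yields diagonal entries (1,1,1).

∂_2: C_2 → C_1 sends each 2-simplex [p,q,r] to [q,r] − [p,r] + [p,q]. For instance
  ∂abc = bc − ac + ab,
  ∂bcd = cd − bd + bc.
This gives a 6×4 integer matrix of rank 3; reducing to Smith normal form yields diagonal entries (1,1,1).

Computing H_k = (kernel of ∂_k) / (image of ∂_{k+1}):

  H_2: rank ker ∂_2 − rank ∂_3 = (4 − 3) − 0 = 1, and there is no ∂_3, so H_2 ≅ Z.

H_2 ≅ Z.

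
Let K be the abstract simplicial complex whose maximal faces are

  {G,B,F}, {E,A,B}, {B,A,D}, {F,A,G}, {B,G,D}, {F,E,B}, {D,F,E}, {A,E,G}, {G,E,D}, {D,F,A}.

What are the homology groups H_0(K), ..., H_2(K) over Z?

Take the total order A < B < D < E < F < G on the vertex set. Then K (dimension 2) consists of the simplices:

  0-simplices (6): A, B, D, E, F, G
  1-simplices (15): AB, AD, AE, AF, AG, BD, BE, BF, BG, DE, DF, DG, EF, EG, FG
  2-simplices (10): ABD, ABE, ADF, AEG, AFG, BDG, BEF, BFG, DEF, DEG

so the chain groups are C_0 ≅ Z^6, C_1 ≅ Z^15, C_2 ≅ Z^10.

Boundary ∂_1: C_1 → C_0 maps an edge to its endpoints' difference, ∂[p,q] = q − p.
The 6×15 boundary matrix has rank 5 and Smith normal form diag(1,1,1,1,1).

∂_2: C_2 → C_1 acts by ∂[p,q,r] = [q,r] − [p,r] + [p,q]. For instance
  ∂DEG = EG − DG + DE,
  ∂AEG = EG − AG + AE.
As a 15×10 matrix over Z this has rank 10, with invariant factors (1,1,1,1,1,1,1,1,1,2).

Reading off H_k = ker ∂_k / im ∂_{k+1}:

  H_0: rank C_0 − rank ∂_1 = 6 − 5 = 1, and the invariant factors of ∂_1 are all 1, so H_0 = Z.
  H_1: rank ker ∂_1 − rank ∂_2 = (15 − 5) − 10 = 0, and ∂_2 has invariant factor 2 > 1, so H_1 = Z/2Z.
  H_2: rank ker ∂_2 − rank ∂_3 = (10 − 10) − 0 = 0, and there is no ∂_3, so H_2 = 0.

As a check, the Euler characteristic is 6 − 15 + 10 = 1, which agrees with 1 − 0 + 0 = 1.

H_0 ≅ Z,  H_1 ≅ Z/2Z,  H_2 = 0.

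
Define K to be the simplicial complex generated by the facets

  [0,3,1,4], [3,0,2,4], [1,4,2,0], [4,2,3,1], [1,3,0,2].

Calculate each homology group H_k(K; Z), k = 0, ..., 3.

H_0 = Z,  H_1 = 0,  H_2 = 0,  H_3 = Z.

We work with the vertex ordering 0 < 1 < 2 < 3 < 4. The simplices of K, each written with vertices in increasing order, are:

  0-simplices (5): [0], [1], [2], [3], [4]
  1-simplices (10): [0,1], [0,2], [0,3], [0,4], [1,2], [1,3], [1,4], [2,3], [2,4], [3,4]
  2-simplices (10): [0,1,2], [0,1,3], [0,1,4], [0,2,3], [0,2,4], [0,3,4], [1,2,3], [1,2,4], [1,3,4], [2,3,4]
  3-simplices (5): [0,1,2,3], [0,1,2,4], [0,1,3,4], [0,2,3,4], [1,2,3,4]

so the chain groups are C_0 ≅ Z^5, C_1 ≅ Z^10, C_2 ≅ Z^10, C_3 ≅ Z^5.

The boundary map ∂_1: C_1 → C_0 sends each edge [p,q] (with p < q) to q − p.
As a 5×10 matrix over Z this has rank 4, with invariant factors (1,1,1,1).

The boundary map ∂_2: C_2 → C_1 sends each 2-simplex [p,q,r] to [q,r] − [p,r] + [p,q]. For instance
  ∂[0,1,3] = [1,3] − [0,3] + [0,1],
  ∂[1,3,4] = [3,4] − [1,4] + [1,3].
As a 10×10 matrix over Z this has rank 6, with invariant factors (1,1,1,1,1,1).

Boundary ∂_3: C_3 → C_2 sends each 3-simplex σ to the alternating sum Σ_i (−1)^i (σ with its i-th vertex removed). For instance
  ∂[0,1,3,4] = [1,3,4] − [0,3,4] + [0,1,4] − [0,1,3],
  ∂[0,1,2,4] = [1,2,4] − [0,2,4] + [0,1,4] − [0,1,2].
This gives a 10×5 integer matrix of rank 4; reducing to Smith normal form yields diagonal entries (1,1,1,1).

Reading off H_k = ker ∂_k / im ∂_{k+1}:

  H_0: rank C_0 − rank ∂_1 = 5 − 4 = 1, and the invariant factors of ∂_1 are all 1, so H_0 ≅ Z.
  H_1: rank ker ∂_1 − rank ∂_2 = (10 − 4) − 6 = 0, and the invariant factors of ∂_2 are all 1, so H_1 ≅ 0.
  H_2: rank ker ∂_2 − rank ∂_3 = (10 − 6) − 4 = 0, and the invariant factors of ∂_3 are all 1, so H_2 ≅ 0.
  H_3: rank ker ∂_3 − rank ∂_4 = (5 − 4) − 0 = 1, and there is no ∂_4, so H_3 ≅ Z.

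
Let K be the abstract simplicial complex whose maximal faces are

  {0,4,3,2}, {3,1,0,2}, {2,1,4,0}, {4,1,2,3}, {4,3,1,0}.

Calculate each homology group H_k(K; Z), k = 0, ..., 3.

H_0 ≅ Z,  H_1 = 0,  H_2 = 0,  H_3 ≅ Z.

Fix the vertex order 0 < 1 < 2 < 3 < 4 and write every simplex with vertices in increasing order. Then dim K = 3 and the simplices of K are:

  0-simplices (5): [0], [1], [2], [3], [4]
  1-simplices (10): [0,1], [0,2], [0,3], [0,4], [1,2], [1,3], [1,4], [2,3], [2,4], [3,4]
  2-simplices (10): [0,1,2], [0,1,3], [0,1,4], [0,2,3], [0,2,4], [0,3,4], [1,2,3], [1,2,4], [1,3,4], [2,3,4]
  3-simplices (5): [0,1,2,3], [0,1,2,4], [0,1,3,4], [0,2,3,4], [1,2,3,4]

so the chain groups are C_0 ≅ Z^5, C_1 ≅ Z^10, C_2 ≅ Z^10, C_3 ≅ Z^5.

Boundary ∂_1: C_1 → C_0 sends each edge [p,q] (with p < q) to q − p.
As a 5×10 matrix over Z this has rank 4, with invariant factors (1,1,1,1).

The boundary map ∂_2: C_2 → C_1 sends each 2-simplex [p,q,r] to [q,r] − [p,r] + [p,q]. For instance
  ∂[1,2,3] = [2,3] − [1,3] + [1,2],
  ∂[2,3,4] = [3,4] − [2,4] + [2,3].
This gives a 10×10 integer matrix of rank 6; reducing to Smith normal form yields diagonal entries (1,1,1,1,1,1).

∂_3: C_3 → C_2 sends each 3-simplex σ to the alternating sum Σ_i (−1)^i (σ with its i-th vertex removed). For instance
  ∂[0,1,2,4] = [1,2,4] − [0,2,4] + [0,1,4] − [0,1,2],
  ∂[0,2,3,4] = [2,3,4] − [0,3,4] + [0,2,4] − [0,2,3].
As a 10×5 matrix over Z this has rank 4, with invariant factors (1,1,1,1).

Now H_k = ker ∂_k / im ∂_{k+1}, so:

  H_0: rank C_0 − rank ∂_1 = 5 − 4 = 1, and the invariant factors of ∂_1 are all 1, so H_0 ≅ Z.
  H_1: rank ker ∂_1 − rank ∂_2 = (10 − 4) − 6 = 0, and the invariant factors of ∂_2 are all 1, so H_1 ≅ 0.
  H_2: rank ker ∂_2 − rank ∂_3 = (10 − 6) − 4 = 0, and the invariant factors of ∂_3 are all 1, so H_2 ≅ 0.
  H_3: rank ker ∂_3 − rank ∂_4 = (5 − 4) − 0 = 1, and there is no ∂_4, so H_3 ≅ Z.

As a check, the Euler characteristic is 5 − 10 + 10 − 5 = 0, which agrees with 1 − 0 + 0 − 1 = 0.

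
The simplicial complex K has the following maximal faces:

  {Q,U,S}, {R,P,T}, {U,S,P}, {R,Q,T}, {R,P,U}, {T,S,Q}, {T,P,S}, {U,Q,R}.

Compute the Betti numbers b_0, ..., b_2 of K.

Fix the vertex order P < Q < R < S < T < U and write every simplex with vertices in increasing order. Then dim K = 2 and the simplices of K are:

  0-simplices (6): P, Q, R, S, T, U
  1-simplices (12): PR, PS, PT, PU, QR, QS, QT, QU, RT, RU, ST, SU
  2-simplices (8): PRT, PRU, PST, PSU, QRT, QRU, QST, QSU

Hence C_0 ≅ Z^6, C_1 ≅ Z^12, C_2 ≅ Z^8.

The boundary map ∂_1: C_1 → C_0 maps an edge to its endpoints' difference, ∂[p,q] = q − p. For instance
  ∂RT = T − R.
The resulting 6×12 matrix has rank 5, and its Smith normal form has invariant factors (1,1,1,1,1).

The boundary map ∂_2: C_2 → C_1 sends each 2-simplex [p,q,r] to [q,r] − [p,r] + [p,q]. For instance
  ∂QST = ST − QT + QS,
  ∂QRU = RU − QU + QR.
This gives a 12×8 integer matrix of rank 7; reducing to Smith normal form yields diagonal entries (1,1,1,1,1,1,1).

From H_k ≅ ker(∂_k) / im(∂_{k+1}) we obtain:

  H_0: rank C_0 − rank ∂_1 = 6 − 5 = 1, and the invariant factors of ∂_1 are all 1, so H_0 = Z.
  H_1: rank ker ∂_1 − rank ∂_2 = (12 − 5) − 7 = 0, and the invariant factors of ∂_2 are all 1, so H_1 = 0.
  H_2: rank ker ∂_2 − rank ∂_3 = (8 − 7) − 0 = 1, and there is no ∂_3, so H_2 = Z.

Hence the Betti numbers are b_0 = 1, b_1 = 0, b_2 = 1.

b_0 = 1, b_1 = 0, b_2 = 1.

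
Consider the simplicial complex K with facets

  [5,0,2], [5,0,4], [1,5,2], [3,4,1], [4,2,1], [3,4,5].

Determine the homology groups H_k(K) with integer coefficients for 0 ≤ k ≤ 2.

H_0 = Z,  H_1 = Z,  H_2 = 0.

We work with the vertex ordering 0 < 1 < 2 < 3 < 4 < 5. The simplices of K, each written with vertices in increasing order, are:

  0-simplices (6): [0], [1], [2], [3], [4], [5]
  1-simplices (12): [0,2], [0,4], [0,5], [1,2], [1,3], [1,4], [1,5], [2,4], [2,5], [3,4], [3,5], [4,5]
  2-simplices (6): [0,2,5], [0,4,5], [1,2,4], [1,2,5], [1,3,4], [3,4,5]

Hence C_0 ≅ Z^6, C_1 ≅ Z^12, C_2 ≅ Z^6.

∂_1: C_1 → C_0 maps an edge to its endpoints' difference, ∂[p,q] = q − p. For instance
  ∂[2,4] = [4] − [2].
As a 6×12 matrix over Z this has rank 5, with invariant factors (1,1,1,1,1).

Boundary ∂_2: C_2 → C_1 sends each 2-simplex [p,q,r] to [q,r] − [p,r] + [p,q]. For instance
  ∂[1,2,5] = [2,5] − [1,5] + [1,2],
  ∂[1,2,4] = [2,4] − [1,4] + [1,2].
The resulting 12×6 matrix has rank 6, and its Smith normal form has invariant factors (1,1,1,1,1,1).

Reading off H_k = ker ∂_k / im ∂_{k+1}:

  H_0: rank C_0 − rank ∂_1 = 6 − 5 = 1, and the invariant factors of ∂_1 are all 1, so H_0 = Z.
  H_1: rank ker ∂_1 − rank ∂_2 = (12 − 5) − 6 = 1, and the invariant factors of ∂_2 are all 1, so H_1 = Z.
  H_2: rank ker ∂_2 − rank ∂_3 = (6 − 6) − 0 = 0, and there is no ∂_3, so H_2 = 0.

As a check, the Euler characteristic is 6 − 12 + 6 = 0, which agrees with 1 − 1 + 0 = 0.
(K is a triangulation of the cylinder S^1 x I.)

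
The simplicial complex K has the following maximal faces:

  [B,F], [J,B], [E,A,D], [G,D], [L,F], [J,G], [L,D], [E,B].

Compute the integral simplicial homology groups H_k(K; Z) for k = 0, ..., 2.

H_0 ≅ Z,  H_1 ≅ Z^2,  H_2 = 0.

Fix the vertex order A < B < D < E < F < G < J < L and write every simplex with vertices in increasing order. Then dim K = 2 and the simplices of K are:

  0-simplices (8): A, B, D, E, F, G, J, L
  1-simplices (10): AD, AE, BE, BF, BJ, DE, DG, DL, FL, GJ
  2-simplices (1): ADE

giving chain groups C_0 ≅ Z^8, C_1 ≅ Z^10, C_2 ≅ Z^1.

∂_1: C_1 → C_0 is given by ∂[p,q] = [q] − [p].
The 8×10 boundary matrix has rank 7 and Smith normal form diag(1,1,1,1,1,1,1).

Boundary ∂_2: C_2 → C_1 sends each 2-simplex [p,q,r] to [q,r] − [p,r] + [p,q]. For instance
  ∂ADE = DE − AE + AD.
This gives a 10×1 integer matrix of rank 1; reducing to Smith normal form yields diagonal entries (1).

Now H_k = ker ∂_k / im ∂_{k+1}, so:

  H_0: rank C_0 − rank ∂_1 = 8 − 7 = 1, and the invariant factors of ∂_1 are all 1, so H_0 = Z.
  H_1: rank ker ∂_1 − rank ∂_2 = (10 − 7) − 1 = 2, and the invariant factors of ∂_2 are all 1, so H_1 = Z^2.
  H_2: rank ker ∂_2 − rank ∂_3 = (1 − 1) − 0 = 0, and there is no ∂_3, so H_2 = 0.

As a check, the Euler characteristic is 8 − 10 + 1 = -1, which agrees with 1 − 2 + 0 = -1.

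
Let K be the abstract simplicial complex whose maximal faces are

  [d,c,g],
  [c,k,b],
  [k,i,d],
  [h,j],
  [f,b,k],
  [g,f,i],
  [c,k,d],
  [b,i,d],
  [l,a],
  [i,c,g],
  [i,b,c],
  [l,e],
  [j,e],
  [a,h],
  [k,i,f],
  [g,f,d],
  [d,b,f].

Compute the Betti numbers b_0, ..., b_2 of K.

b_0 = 2, b_1 = 1, b_2 = 0.

Order the vertices as a < b < c < d < e < f < g < h < i < j < k < l. Listing each simplex with vertices in this order, K has dimension 2 with simplices:

  0-simplices (12): a, b, c, d, e, f, g, h, i, j, k, l
  1-simplices (23): ah, al, bc, bd, bf, bi, bk, cd, cg, ci, ck, df, dg, di, dk, ej, el, fg, fi, fk, gi, hj, ik
  2-simplices (12): bci, bck, bdf, bdi, bfk, cdg, cdk, cgi, dfg, dik, fgi, fik

so the chain groups are C_0 ≅ Z^12, C_1 ≅ Z^23, C_2 ≅ Z^12.

∂_1: C_1 → C_0 sends each edge [p,q] (with p < q) to q − p.
As a 12×23 matrix over Z this has rank 10, with invariant factors (1,1,1,1,1,1,1,1,1,1).

The boundary map ∂_2: C_2 → C_1 sends each 2-simplex [p,q,r] to [q,r] − [p,r] + [p,q]. For instance
  ∂cdg = dg − cg + cd,
  ∂dfg = fg − dg + df.
The resulting 23×12 matrix has rank 12, and its Smith normal form has invariant factors (1,1,1,1,1,1,1,1,1,1,1,2).

Reading off H_k = ker ∂_k / im ∂_{k+1}:

  H_0: rank C_0 − rank ∂_1 = 12 − 10 = 2, and the invariant factors of ∂_1 are all 1, so H_0 = Z^2.
  H_1: rank ker ∂_1 − rank ∂_2 = (23 − 10) − 12 = 1, and ∂_2 has invariant factor 2 > 1, so H_1 = Z ⊕ Z/2.
  H_2: rank ker ∂_2 − rank ∂_3 = (12 − 12) − 0 = 0, and there is no ∂_3, so H_2 = 0.

As a check, the Euler characteristic is 12 − 23 + 12 = 1, which agrees with 2 − 1 + 0 = 1.
(K is a triangulation of the disjoint union of the circle S^1 and the real projective plane RP^2.)

Hence the Betti numbers are b_0 = 2, b_1 = 1, b_2 = 0.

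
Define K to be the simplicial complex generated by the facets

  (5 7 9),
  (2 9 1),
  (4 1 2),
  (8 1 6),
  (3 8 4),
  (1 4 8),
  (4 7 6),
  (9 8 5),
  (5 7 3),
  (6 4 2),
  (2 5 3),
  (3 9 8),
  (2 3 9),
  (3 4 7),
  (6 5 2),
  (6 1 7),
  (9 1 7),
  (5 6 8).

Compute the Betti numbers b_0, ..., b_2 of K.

b_0 = 1, b_1 = 1, b_2 = 0.

Order the vertices as 1 < 2 < 3 < 4 < 5 < 6 < 7 < 8 < 9. Listing each simplex with vertices in this order, K has dimension 2 with simplices:

  0-simplices (9): [1], [2], [3], [4], [5], [6], [7], [8], [9]
  1-simplices (27): (27 of them)
  2-simplices (18): [1,2,4], [1,2,9], [1,4,8], [1,6,7], [1,6,8], [1,7,9], [2,3,5], [2,3,9], [2,4,6], [2,5,6], [3,4,7], [3,4,8], [3,5,7], [3,8,9], [4,6,7], [5,6,8], [5,7,9], [5,8,9]

giving chain groups C_0 ≅ Z^9, C_1 ≅ Z^27, C_2 ≅ Z^18.

The boundary map ∂_1: C_1 → C_0 is given by ∂[p,q] = [q] − [p]. For instance
  ∂[1,7] = [7] − [1].
The resulting 9×27 matrix has rank 8, and its Smith normal form has invariant factors (1,1,1,1,1,1,1,1).

The boundary map ∂_2: C_2 → C_1 maps a triangle to the signed sum of its edges. For instance
  ∂[5,8,9] = [8,9] − [5,9] + [5,8],
  ∂[1,6,8] = [6,8] − [1,8] + [1,6].
The 27×18 boundary matrix has rank 18 and Smith normal form diag(1,1,1,1,1,1,1,1,1,1,1,1,1,1,1,1,1,2).

From H_k ≅ ker(∂_k) / im(∂_{k+1}) we obtain:

  H_0: rank C_0 − rank ∂_1 = 9 − 8 = 1, and the invariant factors of ∂_1 are all 1, so H_0 ≅ Z.
  H_1: rank ker ∂_1 − rank ∂_2 = (27 − 8) − 18 = 1, and ∂_2 has invariant factor 2 > 1, so H_1 ≅ Z ⊕ Z/2Z.
  H_2: rank ker ∂_2 − rank ∂_3 = (18 − 18) − 0 = 0, and there is no ∂_3, so H_2 ≅ 0.

As a check, the Euler characteristic is 9 − 27 + 18 = 0, which agrees with 1 − 1 + 0 = 0.
(K is a triangulation of the Klein bottle.)

Hence the Betti numbers are b_0 = 1, b_1 = 1, b_2 = 0.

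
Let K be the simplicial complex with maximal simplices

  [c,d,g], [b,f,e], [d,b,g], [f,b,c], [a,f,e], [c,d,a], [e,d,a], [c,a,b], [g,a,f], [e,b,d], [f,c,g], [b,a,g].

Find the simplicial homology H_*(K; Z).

H_0 = Z,  H_1 = Z_2,  H_2 = 0.

Order the vertices as a < b < c < d < e < f < g. Listing each simplex with vertices in this order, K has dimension 2 with simplices:

  0-simplices (7): a, b, c, d, e, f, g
  1-simplices (18): ab, ac, ad, ae, af, ag, bc, bd, be, bf, bg, cd, cf, cg, de, dg, ef, fg
  2-simplices (12): abc, abg, acd, ade, aef, afg, bcf, bde, bdg, bef, cdg, cfg

Hence C_0 ≅ Z^7, C_1 ≅ Z^18, C_2 ≅ Z^12.

The boundary map ∂_1: C_1 → C_0 maps an edge to its endpoints' difference, ∂[p,q] = q − p.
The 7×18 boundary matrix has rank 6 and Smith normal form diag(1,1,1,1,1,1).

Boundary ∂_2: C_2 → C_1 maps a triangle to the signed sum of its edges. For instance
  ∂ade = de − ae + ad,
  ∂bde = de − be + bd.
This gives a 18×12 integer matrix of rank 12; reducing to Smith normal form yields diagonal entries (1,1,1,1,1,1,1,1,1,1,1,2).

Now H_k = ker ∂_k / im ∂_{k+1}, so:

  H_0: rank C_0 − rank ∂_1 = 7 − 6 = 1, and the invariant factors of ∂_1 are all 1, so H_0 ≅ Z.
  H_1: rank ker ∂_1 − rank ∂_2 = (18 − 6) − 12 = 0, and ∂_2 has invariant factor 2 > 1, so H_1 ≅ Z_2.
  H_2: rank ker ∂_2 − rank ∂_3 = (12 − 12) − 0 = 0, and there is no ∂_3, so H_2 ≅ 0.

(K is a triangulation of the real projective plane RP^2.)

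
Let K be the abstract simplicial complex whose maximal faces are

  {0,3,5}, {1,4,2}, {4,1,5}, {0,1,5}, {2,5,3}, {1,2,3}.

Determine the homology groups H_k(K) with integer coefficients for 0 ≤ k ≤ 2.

Fix the vertex order 0 < 1 < 2 < 3 < 4 < 5 and write every simplex with vertices in increasing order. Then dim K = 2 and the simplices of K are:

  0-simplices (6): [0], [1], [2], [3], [4], [5]
  1-simplices (12): [0,1], [0,3], [0,5], [1,2], [1,3], [1,4], [1,5], [2,3], [2,4], [2,5], [3,5], [4,5]
  2-simplices (6): [0,1,5], [0,3,5], [1,2,3], [1,2,4], [1,4,5], [2,3,5]

so the chain groups are C_0 ≅ Z^6, C_1 ≅ Z^12, C_2 ≅ Z^6.

∂_1: C_1 → C_0 maps an edge to its endpoints' difference, ∂[p,q] = q − p. For instance
  ∂[1,4] = [4] − [1].
As a 6×12 matrix over Z this has rank 5, with invariant factors (1,1,1,1,1).

Boundary ∂_2: C_2 → C_1 maps a triangle to the signed sum of its edges. For instance
  ∂[1,2,4] = [2,4] − [1,4] + [1,2],
  ∂[1,2,3] = [2,3] − [1,3] + [1,2].
As a 12×6 matrix over Z this has rank 6, with invariant factors (1,1,1,1,1,1).

Computing H_k = (kernel of ∂_k) / (image of ∂_{k+1}):

  H_0: rank C_0 − rank ∂_1 = 6 − 5 = 1, and the invariant factors of ∂_1 are all 1, so H_0 = Z.
  H_1: rank ker ∂_1 − rank ∂_2 = (12 − 5) − 6 = 1, and the invariant factors of ∂_2 are all 1, so H_1 = Z.
  H_2: rank ker ∂_2 − rank ∂_3 = (6 − 6) − 0 = 0, and there is no ∂_3, so H_2 = 0.

(K is a triangulation of the cylinder S^1 x I.)

H_0 = Z,  H_1 = Z,  H_2 = 0.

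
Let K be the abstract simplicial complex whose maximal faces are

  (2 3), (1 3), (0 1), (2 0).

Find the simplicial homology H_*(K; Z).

Take the total order 0 < 1 < 2 < 3 on the vertex set. Then K (dimension 1) consists of the simplices:

  0-simplices (4): [0], [1], [2], [3]
  1-simplices (4): [0,1], [0,2], [1,3], [2,3]

so the chain groups are C_0 ≅ Z^4, C_1 ≅ Z^4.

∂_1: C_1 → C_0 maps an edge to its endpoints' difference, ∂[p,q] = q − p. For instance
  ∂[2,3] = [3] − [2].
The 4×4 boundary matrix has rank 3 and Smith normal form diag(1,1,1).

From H_k ≅ ker(∂_k) / im(∂_{k+1}) we obtain:

  H_0: rank C_0 − rank ∂_1 = 4 − 3 = 1, and the invariant factors of ∂_1 are all 1, so H_0 ≅ Z.
  H_1: rank ker ∂_1 − rank ∂_2 = (4 − 3) − 0 = 1, and there is no ∂_2, so H_1 ≅ Z.

As a check, the Euler characteristic is 4 − 4 = 0, which agrees with 1 − 1 = 0.

H_0 ≅ Z,  H_1 ≅ Z.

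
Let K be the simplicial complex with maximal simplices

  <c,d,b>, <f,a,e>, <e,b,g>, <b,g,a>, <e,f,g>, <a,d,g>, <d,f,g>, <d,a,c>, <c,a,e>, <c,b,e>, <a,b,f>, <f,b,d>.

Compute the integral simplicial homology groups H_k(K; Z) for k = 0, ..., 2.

H_0 ≅ Z,  H_1 ≅ Z_2,  H_2 = 0.

K has 7 vertices, 18 edges, 12 triangles.
rank ∂_0 = 0, rank ∂_1 = 6 ⇒ b_0 = 7 − 0 − 6 = 1; all invariant factors of ∂_1 are 1 so no torsion. So H_0 ≅ Z.
rank ∂_1 = 6, rank ∂_2 = 12 ⇒ b_1 = 18 − 6 − 12 = 0; ∂_2 has invariant factor(s) [2] giving torsion. So H_1 ≅ Z_2.
rank ∂_2 = 12, rank ∂_3 = 0 ⇒ b_2 = 12 − 12 − 0 = 0. So H_2 ≅ 0.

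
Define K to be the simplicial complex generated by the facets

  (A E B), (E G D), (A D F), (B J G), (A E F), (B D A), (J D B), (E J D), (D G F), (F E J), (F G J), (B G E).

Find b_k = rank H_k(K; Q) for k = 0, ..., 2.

Take the total order A < B < D < E < F < G < J on the vertex set. Then K (dimension 2) consists of the simplices:

  0-simplices (7): A, B, D, E, F, G, J
  1-simplices (18): AB, AD, AE, AF, BD, BE, BG, BJ, DE, DF, DG, DJ, EF, EG, EJ, FG, FJ, GJ
  2-simplices (12): ABD, ABE, ADF, AEF, BDJ, BEG, BGJ, DEG, DEJ, DFG, EFJ, FGJ

so the chain groups are C_0 ≅ Z^7, C_1 ≅ Z^18, C_2 ≅ Z^12.

Boundary ∂_1: C_1 → C_0 is given by ∂[p,q] = [q] − [p]. For instance
  ∂AE = E − A.
As a 7×18 matrix over Z this has rank 6, with invariant factors (1,1,1,1,1,1).

∂_2: C_2 → C_1 acts by ∂[p,q,r] = [q,r] − [p,r] + [p,q]. For instance
  ∂DFG = FG − DG + DF,
  ∂DEJ = EJ − DJ + DE.
The 18×12 boundary matrix has rank 12 and Smith normal form diag(1,1,1,1,1,1,1,1,1,1,1,2).

From H_k ≅ ker(∂_k) / im(∂_{k+1}) we obtain:

  H_0: rank C_0 − rank ∂_1 = 7 − 6 = 1, and the invariant factors of ∂_1 are all 1, so H_0 ≅ Z.
  H_1: rank ker ∂_1 − rank ∂_2 = (18 − 6) − 12 = 0, and ∂_2 has invariant factor 2 > 1, so H_1 ≅ Z/2.
  H_2: rank ker ∂_2 − rank ∂_3 = (12 − 12) − 0 = 0, and there is no ∂_3, so H_2 ≅ 0.

Hence the Betti numbers are b_0 = 1, b_1 = 0, b_2 = 0.

b_0 = 1, b_1 = 0, b_2 = 0.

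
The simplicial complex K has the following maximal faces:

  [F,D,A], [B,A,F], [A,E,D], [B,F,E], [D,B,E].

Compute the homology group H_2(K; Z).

Order the vertices as A < B < D < E < F. Listing each simplex with vertices in this order, K has dimension 2 with simplices:

  0-simplices (5): A, B, D, E, F
  1-simplices (10): AB, AD, AE, AF, BD, BE, BF, DE, DF, EF
  2-simplices (5): ABF, ADE, ADF, BDE, BEF

giving chain groups C_0 ≅ Z^5, C_1 ≅ Z^10, C_2 ≅ Z^5.

Boundary ∂_1: C_1 → C_0 maps an edge to its endpoints' difference, ∂[p,q] = q − p.
The 5×10 boundary matrix has rank 4 and Smith normal form diag(1,1,1,1).

∂_2: C_2 → C_1 maps a triangle to the signed sum of its edges. For instance
  ∂BDE = DE − BE + BD,
  ∂BEF = EF − BF + BE.
This gives a 10×5 integer matrix of rank 5; reducing to Smith normal form yields diagonal entries (1,1,1,1,1).

Reading off H_k = ker ∂_k / im ∂_{k+1}:

  H_2: rank ker ∂_2 − rank ∂_3 = (5 − 5) − 0 = 0, and there is no ∂_3, so H_2 ≅ 0.

(K is a triangulation of the Möbius band.)

H_2 ≅ 0.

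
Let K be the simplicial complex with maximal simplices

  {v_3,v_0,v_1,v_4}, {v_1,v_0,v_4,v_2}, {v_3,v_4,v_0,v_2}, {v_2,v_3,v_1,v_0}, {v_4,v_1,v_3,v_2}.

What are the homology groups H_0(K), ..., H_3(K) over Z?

We work with the vertex ordering v_0 < v_1 < v_2 < v_3 < v_4. The simplices of K, each written with vertices in increasing order, are:

  0-simplices (5): [v_0], [v_1], [v_2], [v_3], [v_4]
  1-simplices (10): [v_0,v_1], [v_0,v_2], [v_0,v_3], [v_0,v_4], [v_1,v_2], [v_1,v_3], [v_1,v_4], [v_2,v_3], [v_2,v_4], [v_3,v_4]
  2-simplices (10): [v_0,v_1,v_2], [v_0,v_1,v_3], [v_0,v_1,v_4], [v_0,v_2,v_3], [v_0,v_2,v_4], [v_0,v_3,v_4], [v_1,v_2,v_3], [v_1,v_2,v_4], [v_1,v_3,v_4], [v_2,v_3,v_4]
  3-simplices (5): [v_0,v_1,v_2,v_3], [v_0,v_1,v_2,v_4], [v_0,v_1,v_3,v_4], [v_0,v_2,v_3,v_4], [v_1,v_2,v_3,v_4]

giving chain groups C_0 ≅ Z^5, C_1 ≅ Z^10, C_2 ≅ Z^10, C_3 ≅ Z^5.

∂_1: C_1 → C_0 sends each edge [p,q] (with p < q) to q − p. For instance
  ∂[v_2,v_4] = [v_4] − [v_2].
As a 5×10 matrix over Z this has rank 4, with invariant factors (1,1,1,1).

Boundary ∂_2: C_2 → C_1 acts by ∂[p,q,r] = [q,r] − [p,r] + [p,q]. For instance
  ∂[v_0,v_1,v_3] = [v_1,v_3] − [v_0,v_3] + [v_0,v_1],
  ∂[v_0,v_3,v_4] = [v_3,v_4] − [v_0,v_4] + [v_0,v_3].
The 10×10 boundary matrix has rank 6 and Smith normal form diag(1,1,1,1,1,1).

Boundary ∂_3: C_3 → C_2 sends each 3-simplex σ to the alternating sum Σ_i (−1)^i (σ with its i-th vertex removed). For instance
  ∂[v_0,v_1,v_2,v_4] = [v_1,v_2,v_4] − [v_0,v_2,v_4] + [v_0,v_1,v_4] − [v_0,v_1,v_2],
  ∂[v_0,v_1,v_2,v_3] = [v_1,v_2,v_3] − [v_0,v_2,v_3] + [v_0,v_1,v_3] − [v_0,v_1,v_2].
As a 10×5 matrix over Z this has rank 4, with invariant factors (1,1,1,1).

From H_k ≅ ker(∂_k) / im(∂_{k+1}) we obtain:

  H_0: rank C_0 − rank ∂_1 = 5 − 4 = 1, and the invariant factors of ∂_1 are all 1, so H_0 = Z.
  H_1: rank ker ∂_1 − rank ∂_2 = (10 − 4) − 6 = 0, and the invariant factors of ∂_2 are all 1, so H_1 = 0.
  H_2: rank ker ∂_2 − rank ∂_3 = (10 − 6) − 4 = 0, and the invariant factors of ∂_3 are all 1, so H_2 = 0.
  H_3: rank ker ∂_3 − rank ∂_4 = (5 − 4) − 0 = 1, and there is no ∂_4, so H_3 = Z.

H_0 ≅ Z,  H_1 = 0,  H_2 = 0,  H_3 ≅ Z.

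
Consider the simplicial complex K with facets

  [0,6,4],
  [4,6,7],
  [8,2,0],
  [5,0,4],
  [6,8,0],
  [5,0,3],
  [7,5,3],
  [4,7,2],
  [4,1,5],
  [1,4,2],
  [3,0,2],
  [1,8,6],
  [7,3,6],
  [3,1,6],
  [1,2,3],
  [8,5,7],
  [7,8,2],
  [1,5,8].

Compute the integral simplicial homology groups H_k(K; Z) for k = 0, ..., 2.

H_0 = Z,  H_1 = Z^2,  H_2 = Z.

Take the total order 0 < 1 < 2 < 3 < 4 < 5 < 6 < 7 < 8 on the vertex set. Then K (dimension 2) consists of the simplices:

  0-simplices (9): [0], [1], [2], [3], [4], [5], [6], [7], [8]
  1-simplices (27): (27 of them)
  2-simplices (18): [0,2,3], [0,2,8], [0,3,5], [0,4,5], [0,4,6], [0,6,8], [1,2,3], [1,2,4], [1,3,6], [1,4,5], [1,5,8], [1,6,8], [2,4,7], [2,7,8], [3,5,7], [3,6,7], [4,6,7], [5,7,8]

Hence C_0 ≅ Z^9, C_1 ≅ Z^27, C_2 ≅ Z^18.

The boundary map ∂_1: C_1 → C_0 is given by ∂[p,q] = [q] − [p].
As a 9×27 matrix over Z this has rank 8, with invariant factors (1,1,1,1,1,1,1,1).

∂_2: C_2 → C_1 acts by ∂[p,q,r] = [q,r] − [p,r] + [p,q]. For instance
  ∂[1,5,8] = [5,8] − [1,8] + [1,5],
  ∂[0,3,5] = [3,5] − [0,5] + [0,3].
As a 27×18 matrix over Z this has rank 17, with invariant factors (1,1,1,1,1,1,1,1,1,1,1,1,1,1,1,1,1).

From H_k ≅ ker(∂_k) / im(∂_{k+1}) we obtain:

  H_0: rank C_0 − rank ∂_1 = 9 − 8 = 1, and the invariant factors of ∂_1 are all 1, so H_0 = Z.
  H_1: rank ker ∂_1 − rank ∂_2 = (27 − 8) − 17 = 2, and the invariant factors of ∂_2 are all 1, so H_1 = Z^2.
  H_2: rank ker ∂_2 − rank ∂_3 = (18 − 17) − 0 = 1, and there is no ∂_3, so H_2 = Z.

As a check, the Euler characteristic is 9 − 27 + 18 = 0, which agrees with 1 − 2 + 1 = 0.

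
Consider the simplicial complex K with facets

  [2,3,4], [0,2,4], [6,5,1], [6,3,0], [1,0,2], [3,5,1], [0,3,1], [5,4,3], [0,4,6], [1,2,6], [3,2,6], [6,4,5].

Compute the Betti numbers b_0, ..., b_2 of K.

We work with the vertex ordering 0 < 1 < 2 < 3 < 4 < 5 < 6. The simplices of K, each written with vertices in increasing order, are:

  0-simplices (7): [0], [1], [2], [3], [4], [5], [6]
  1-simplices (18): [0,1], [0,2], [0,3], [0,4], [0,6], [1,2], [1,3], [1,5], [1,6], [2,3], [2,4], [2,6], [3,4], [3,5], [3,6], [4,5], [4,6], [5,6]
  2-simplices (12): [0,1,2], [0,1,3], [0,2,4], [0,3,6], [0,4,6], [1,2,6], [1,3,5], [1,5,6], [2,3,4], [2,3,6], [3,4,5], [4,5,6]

giving chain groups C_0 ≅ Z^7, C_1 ≅ Z^18, C_2 ≅ Z^12.

Boundary ∂_1: C_1 → C_0 is given by ∂[p,q] = [q] − [p]. For instance
  ∂[0,2] = [2] − [0].
As a 7×18 matrix over Z this has rank 6, with invariant factors (1,1,1,1,1,1).

The boundary map ∂_2: C_2 → C_1 maps a triangle to the signed sum of its edges. For instance
  ∂[1,3,5] = [3,5] − [1,5] + [1,3],
  ∂[0,2,4] = [2,4] − [0,4] + [0,2].
As a 18×12 matrix over Z this has rank 12, with invariant factors (1,1,1,1,1,1,1,1,1,1,1,2).

Reading off H_k = ker ∂_k / im ∂_{k+1}:

  H_0: rank C_0 − rank ∂_1 = 7 − 6 = 1, and the invariant factors of ∂_1 are all 1, so H_0 ≅ Z.
  H_1: rank ker ∂_1 − rank ∂_2 = (18 − 6) − 12 = 0, and ∂_2 has invariant factor 2 > 1, so H_1 ≅ Z/2.
  H_2: rank ker ∂_2 − rank ∂_3 = (12 − 12) − 0 = 0, and there is no ∂_3, so H_2 ≅ 0.

As a check, the Euler characteristic is 7 − 18 + 12 = 1, which agrees with 1 − 0 + 0 = 1.

Hence the Betti numbers are b_0 = 1, b_1 = 0, b_2 = 0.

b_0 = 1, b_1 = 0, b_2 = 0.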